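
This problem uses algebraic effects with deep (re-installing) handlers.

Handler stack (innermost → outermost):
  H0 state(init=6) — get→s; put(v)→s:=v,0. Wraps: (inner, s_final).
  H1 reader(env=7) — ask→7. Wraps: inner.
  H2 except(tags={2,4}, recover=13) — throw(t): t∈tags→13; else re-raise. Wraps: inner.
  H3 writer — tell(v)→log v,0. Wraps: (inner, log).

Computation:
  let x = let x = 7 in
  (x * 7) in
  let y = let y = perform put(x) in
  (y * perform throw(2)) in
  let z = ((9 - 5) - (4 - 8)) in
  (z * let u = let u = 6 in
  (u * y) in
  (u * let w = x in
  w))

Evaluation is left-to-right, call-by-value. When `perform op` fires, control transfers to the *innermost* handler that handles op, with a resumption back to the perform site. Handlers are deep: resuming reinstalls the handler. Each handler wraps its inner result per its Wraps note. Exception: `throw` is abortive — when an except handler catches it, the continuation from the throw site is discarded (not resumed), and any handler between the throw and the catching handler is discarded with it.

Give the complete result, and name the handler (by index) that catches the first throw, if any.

Working:
put(49) @ H0 ⇒ s:=49
throw(2) @ H2 caught ⇒ 13
H3 returns (13, ())
= (13, ())

Answer: (13, ()) ; first throw caught by: H2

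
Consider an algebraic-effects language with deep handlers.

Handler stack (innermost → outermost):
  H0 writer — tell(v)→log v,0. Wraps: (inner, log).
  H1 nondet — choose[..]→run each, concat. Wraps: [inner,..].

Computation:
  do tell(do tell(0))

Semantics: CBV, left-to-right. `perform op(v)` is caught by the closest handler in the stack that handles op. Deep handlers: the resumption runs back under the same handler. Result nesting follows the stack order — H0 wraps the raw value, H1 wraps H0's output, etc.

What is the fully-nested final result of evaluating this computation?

Answer: [(0, (0, 0))]

Step-by-step:
tell(0) @ H0 ⇒ log+=0
tell(0) @ H0 ⇒ log+=0
H0 returns (0, (0, 0))
H1 returns [(0, (0, 0))]
= [(0, (0, 0))]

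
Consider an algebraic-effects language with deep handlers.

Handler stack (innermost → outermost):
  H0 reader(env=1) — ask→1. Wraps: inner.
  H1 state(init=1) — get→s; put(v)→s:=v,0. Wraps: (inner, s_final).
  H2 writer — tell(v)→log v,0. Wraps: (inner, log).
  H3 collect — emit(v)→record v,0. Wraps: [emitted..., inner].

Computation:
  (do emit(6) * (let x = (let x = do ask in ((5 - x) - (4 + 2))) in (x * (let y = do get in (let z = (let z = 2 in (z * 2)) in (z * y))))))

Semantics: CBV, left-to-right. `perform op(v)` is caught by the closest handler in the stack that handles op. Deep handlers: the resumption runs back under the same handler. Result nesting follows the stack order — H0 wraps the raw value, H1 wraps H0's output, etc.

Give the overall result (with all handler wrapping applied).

Answer: [6, ((0, 1), ())]

Step-by-step:
emit(6) @ H3 ⇒ out+=6
ask @ H0 ⇒ 1
get @ H1 ⇒ 1
H0 returns 0
H1 returns (0, 1)
H2 returns ((0, 1), ())
H3 returns [6, ((0, 1), ())]
= [6, ((0, 1), ())]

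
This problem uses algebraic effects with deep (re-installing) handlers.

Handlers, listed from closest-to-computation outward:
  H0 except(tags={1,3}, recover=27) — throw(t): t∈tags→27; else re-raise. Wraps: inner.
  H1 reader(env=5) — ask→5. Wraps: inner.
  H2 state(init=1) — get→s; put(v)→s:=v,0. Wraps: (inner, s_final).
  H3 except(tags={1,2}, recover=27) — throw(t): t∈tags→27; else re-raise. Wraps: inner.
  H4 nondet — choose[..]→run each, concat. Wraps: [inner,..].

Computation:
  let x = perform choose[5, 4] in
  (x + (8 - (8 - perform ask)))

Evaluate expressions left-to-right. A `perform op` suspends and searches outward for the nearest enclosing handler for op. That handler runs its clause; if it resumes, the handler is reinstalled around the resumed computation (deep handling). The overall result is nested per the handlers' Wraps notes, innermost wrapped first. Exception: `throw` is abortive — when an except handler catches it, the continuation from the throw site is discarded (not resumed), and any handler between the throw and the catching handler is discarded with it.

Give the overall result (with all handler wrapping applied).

Answer: [(10, 1), (9, 1)]

Working:
choose[5, 4] @ H4
  branch[0] choose=5:
    ask @ H1 ⇒ 5
    H0 returns 10
    H1 returns 10
    H2 returns (10, 1)
    H3 returns (10, 1)
    H4 returns [(10, 1)]
  branch[1] choose=4:
    ask @ H1 ⇒ 5
    H0 returns 9
    H1 returns 9
    H2 returns (9, 1)
    H3 returns (9, 1)
    H4 returns [(9, 1)]
= [(10, 1), (9, 1)]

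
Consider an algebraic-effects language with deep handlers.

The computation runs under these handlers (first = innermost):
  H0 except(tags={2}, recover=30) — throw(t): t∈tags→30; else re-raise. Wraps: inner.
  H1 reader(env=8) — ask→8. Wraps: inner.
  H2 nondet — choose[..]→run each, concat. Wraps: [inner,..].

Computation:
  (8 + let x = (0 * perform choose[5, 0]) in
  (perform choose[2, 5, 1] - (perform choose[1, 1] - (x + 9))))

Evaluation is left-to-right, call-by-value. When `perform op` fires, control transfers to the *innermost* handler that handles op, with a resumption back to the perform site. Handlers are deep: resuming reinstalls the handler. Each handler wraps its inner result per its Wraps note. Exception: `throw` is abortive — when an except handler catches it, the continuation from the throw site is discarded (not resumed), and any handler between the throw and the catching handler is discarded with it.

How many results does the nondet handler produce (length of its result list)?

Evaluation trace:
choose[5, 0] @ H2
  branch[0] choose=5:
    choose[2, 5, 1] @ H2
      branch[0] choose=2:
        choose[1, 1] @ H2
          branch[0] choose=1:
            H0 returns 18
            H1 returns 18
            H2 returns [18]
          branch[1] choose=1:
            H0 returns 18
            H1 returns 18
            H2 returns [18]
      branch[1] choose=5:
        choose[1, 1] @ H2
          branch[0] choose=1:
            H0 returns 21
            H1 returns 21
            H2 returns [21]
          branch[1] choose=1:
            H0 returns 21
            H1 returns 21
            H2 returns [21]
      branch[2] choose=1:
        choose[1, 1] @ H2
          branch[0] choose=1:
            H0 returns 17
            H1 returns 17
            H2 returns [17]
          branch[1] choose=1:
            H0 returns 17
            H1 returns 17
            H2 returns [17]
  branch[1] choose=0:
    choose[2, 5, 1] @ H2
      branch[0] choose=2:
        choose[1, 1] @ H2
          branch[0] choose=1:
            H0 returns 18
            H1 returns 18
            H2 returns [18]
          branch[1] choose=1:
            H0 returns 18
            H1 returns 18
            H2 returns [18]
      branch[1] choose=5:
        choose[1, 1] @ H2
          branch[0] choose=1:
            H0 returns 21
            H1 returns 21
            H2 returns [21]
          branch[1] choose=1:
            H0 returns 21
            H1 returns 21
            H2 returns [21]
      branch[2] choose=1:
        choose[1, 1] @ H2
          branch[0] choose=1:
            H0 returns 17
            H1 returns 17
            H2 returns [17]
          branch[1] choose=1:
            H0 returns 17
            H1 returns 17
            H2 returns [17]
= [18, 18, 21, 21, 17, 17, 18, 18, 21, 21, 17, 17]

Answer: 12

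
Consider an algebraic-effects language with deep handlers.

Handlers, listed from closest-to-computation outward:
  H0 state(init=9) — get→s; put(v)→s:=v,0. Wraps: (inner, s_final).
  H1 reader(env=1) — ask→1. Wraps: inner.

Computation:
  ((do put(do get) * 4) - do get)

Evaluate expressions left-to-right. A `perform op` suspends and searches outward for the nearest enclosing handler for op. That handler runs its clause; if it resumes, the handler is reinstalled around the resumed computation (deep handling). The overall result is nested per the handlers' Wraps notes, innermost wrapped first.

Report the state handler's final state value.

Answer: 9

Evaluation trace:
get @ H0 ⇒ 9
put(9) @ H0 ⇒ s:=9
get @ H0 ⇒ 9
H0 returns (-9, 9)
H1 returns (-9, 9)
= (-9, 9)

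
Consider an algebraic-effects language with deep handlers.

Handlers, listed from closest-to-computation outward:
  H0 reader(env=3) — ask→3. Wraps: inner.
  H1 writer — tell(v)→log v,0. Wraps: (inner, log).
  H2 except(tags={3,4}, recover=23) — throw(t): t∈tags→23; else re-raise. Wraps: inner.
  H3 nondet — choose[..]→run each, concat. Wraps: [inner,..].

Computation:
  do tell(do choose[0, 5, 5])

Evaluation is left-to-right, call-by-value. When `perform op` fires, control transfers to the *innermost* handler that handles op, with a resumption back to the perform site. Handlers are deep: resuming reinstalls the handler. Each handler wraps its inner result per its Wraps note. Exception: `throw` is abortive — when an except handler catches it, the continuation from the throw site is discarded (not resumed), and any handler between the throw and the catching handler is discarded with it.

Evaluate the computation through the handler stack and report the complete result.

Evaluation trace:
choose[0, 5, 5] @ H3
  branch[0] choose=0:
    tell(0) @ H1 ⇒ log+=0
    H0 returns 0
    H1 returns (0, (0))
    H2 returns (0, (0))
    H3 returns [(0, (0))]
  branch[1] choose=5:
    tell(5) @ H1 ⇒ log+=5
    H0 returns 0
    H1 returns (0, (5))
    H2 returns (0, (5))
    H3 returns [(0, (5))]
  branch[2] choose=5:
    tell(5) @ H1 ⇒ log+=5
    H0 returns 0
    H1 returns (0, (5))
    H2 returns (0, (5))
    H3 returns [(0, (5))]
= [(0, (0)), (0, (5)), (0, (5))]

Answer: [(0, (0)), (0, (5)), (0, (5))]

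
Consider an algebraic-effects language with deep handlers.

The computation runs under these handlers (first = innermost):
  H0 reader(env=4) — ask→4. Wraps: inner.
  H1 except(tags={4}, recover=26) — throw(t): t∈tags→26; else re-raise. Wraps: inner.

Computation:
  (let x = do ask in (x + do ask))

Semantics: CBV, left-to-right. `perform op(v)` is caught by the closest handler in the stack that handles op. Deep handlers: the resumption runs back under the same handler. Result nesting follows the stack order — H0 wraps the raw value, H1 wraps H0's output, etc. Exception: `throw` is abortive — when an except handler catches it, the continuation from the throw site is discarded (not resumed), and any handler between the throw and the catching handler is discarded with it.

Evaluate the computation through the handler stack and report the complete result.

Answer: 8

Working:
ask @ H0 ⇒ 4
ask @ H0 ⇒ 4
H0 returns 8
H1 returns 8
= 8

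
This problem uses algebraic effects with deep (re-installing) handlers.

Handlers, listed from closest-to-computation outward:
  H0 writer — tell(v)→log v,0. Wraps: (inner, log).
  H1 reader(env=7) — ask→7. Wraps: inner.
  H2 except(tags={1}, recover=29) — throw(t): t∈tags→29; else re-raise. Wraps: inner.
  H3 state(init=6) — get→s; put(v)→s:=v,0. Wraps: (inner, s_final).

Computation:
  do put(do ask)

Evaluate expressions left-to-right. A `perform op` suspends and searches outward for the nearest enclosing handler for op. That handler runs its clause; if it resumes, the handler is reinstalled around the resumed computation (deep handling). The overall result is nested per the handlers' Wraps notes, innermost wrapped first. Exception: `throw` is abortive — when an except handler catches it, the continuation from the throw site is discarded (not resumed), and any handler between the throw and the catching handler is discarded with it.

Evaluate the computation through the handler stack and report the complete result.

Step-by-step:
ask @ H1 ⇒ 7
put(7) @ H3 ⇒ s:=7
H0 returns (0, ())
H1 returns (0, ())
H2 returns (0, ())
H3 returns ((0, ()), 7)
= ((0, ()), 7)

Answer: ((0, ()), 7)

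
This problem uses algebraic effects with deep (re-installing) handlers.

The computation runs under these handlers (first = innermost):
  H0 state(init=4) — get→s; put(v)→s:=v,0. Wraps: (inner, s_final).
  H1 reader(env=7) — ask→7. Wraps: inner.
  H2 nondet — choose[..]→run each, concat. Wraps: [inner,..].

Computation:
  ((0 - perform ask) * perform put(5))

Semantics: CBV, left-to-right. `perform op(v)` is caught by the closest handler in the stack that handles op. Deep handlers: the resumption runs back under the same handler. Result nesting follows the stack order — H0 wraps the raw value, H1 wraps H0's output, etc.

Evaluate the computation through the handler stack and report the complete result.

Working:
ask @ H1 ⇒ 7
put(5) @ H0 ⇒ s:=5
H0 returns (0, 5)
H1 returns (0, 5)
H2 returns [(0, 5)]
= [(0, 5)]

Answer: [(0, 5)]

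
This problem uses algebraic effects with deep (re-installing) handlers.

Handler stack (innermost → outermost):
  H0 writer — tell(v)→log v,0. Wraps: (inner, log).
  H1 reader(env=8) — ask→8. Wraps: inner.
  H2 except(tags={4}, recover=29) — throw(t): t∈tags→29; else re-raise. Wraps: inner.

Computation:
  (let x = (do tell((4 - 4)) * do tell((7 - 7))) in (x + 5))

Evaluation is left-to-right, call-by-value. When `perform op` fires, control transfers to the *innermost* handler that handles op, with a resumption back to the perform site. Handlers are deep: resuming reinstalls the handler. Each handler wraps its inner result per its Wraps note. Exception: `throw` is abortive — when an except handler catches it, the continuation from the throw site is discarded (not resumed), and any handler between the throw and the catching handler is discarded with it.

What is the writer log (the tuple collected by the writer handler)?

Step-by-step:
tell(0) @ H0 ⇒ log+=0
tell(0) @ H0 ⇒ log+=0
H0 returns (5, (0, 0))
H1 returns (5, (0, 0))
H2 returns (5, (0, 0))
= (5, (0, 0))

Answer: (0, 0)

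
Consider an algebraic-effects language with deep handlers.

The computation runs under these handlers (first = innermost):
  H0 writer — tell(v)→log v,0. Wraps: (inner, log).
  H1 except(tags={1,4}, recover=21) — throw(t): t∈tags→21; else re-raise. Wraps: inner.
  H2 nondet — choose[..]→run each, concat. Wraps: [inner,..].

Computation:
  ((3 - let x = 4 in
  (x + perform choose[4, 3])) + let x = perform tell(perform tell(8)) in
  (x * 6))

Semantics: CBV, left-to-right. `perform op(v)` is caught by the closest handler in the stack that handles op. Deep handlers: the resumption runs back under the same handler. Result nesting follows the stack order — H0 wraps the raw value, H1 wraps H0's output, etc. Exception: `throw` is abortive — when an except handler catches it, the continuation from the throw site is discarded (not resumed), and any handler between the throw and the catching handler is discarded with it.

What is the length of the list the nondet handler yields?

Answer: 2

Working:
choose[4, 3] @ H2
  branch[0] choose=4:
    tell(8) @ H0 ⇒ log+=8
    tell(0) @ H0 ⇒ log+=0
    H0 returns (-5, (8, 0))
    H1 returns (-5, (8, 0))
    H2 returns [(-5, (8, 0))]
  branch[1] choose=3:
    tell(8) @ H0 ⇒ log+=8
    tell(0) @ H0 ⇒ log+=0
    H0 returns (-4, (8, 0))
    H1 returns (-4, (8, 0))
    H2 returns [(-4, (8, 0))]
= [(-5, (8, 0)), (-4, (8, 0))]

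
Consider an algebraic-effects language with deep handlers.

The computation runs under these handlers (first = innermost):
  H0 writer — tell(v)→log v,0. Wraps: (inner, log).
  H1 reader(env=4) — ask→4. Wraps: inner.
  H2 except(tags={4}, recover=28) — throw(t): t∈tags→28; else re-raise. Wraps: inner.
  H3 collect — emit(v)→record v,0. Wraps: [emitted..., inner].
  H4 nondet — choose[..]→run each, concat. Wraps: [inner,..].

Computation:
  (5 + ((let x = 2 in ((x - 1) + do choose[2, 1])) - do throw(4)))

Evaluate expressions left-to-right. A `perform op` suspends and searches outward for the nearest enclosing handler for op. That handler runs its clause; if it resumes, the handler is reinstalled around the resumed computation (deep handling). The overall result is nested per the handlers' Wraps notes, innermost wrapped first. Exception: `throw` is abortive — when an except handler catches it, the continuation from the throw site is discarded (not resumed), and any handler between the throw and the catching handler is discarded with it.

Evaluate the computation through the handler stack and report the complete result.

Evaluation trace:
choose[2, 1] @ H4
  branch[0] choose=2:
    throw(4) @ H2 caught ⇒ 28
    H3 returns [28]
    H4 returns [[28]]
  branch[1] choose=1:
    throw(4) @ H2 caught ⇒ 28
    H3 returns [28]
    H4 returns [[28]]
= [[28], [28]]

Answer: [[28], [28]]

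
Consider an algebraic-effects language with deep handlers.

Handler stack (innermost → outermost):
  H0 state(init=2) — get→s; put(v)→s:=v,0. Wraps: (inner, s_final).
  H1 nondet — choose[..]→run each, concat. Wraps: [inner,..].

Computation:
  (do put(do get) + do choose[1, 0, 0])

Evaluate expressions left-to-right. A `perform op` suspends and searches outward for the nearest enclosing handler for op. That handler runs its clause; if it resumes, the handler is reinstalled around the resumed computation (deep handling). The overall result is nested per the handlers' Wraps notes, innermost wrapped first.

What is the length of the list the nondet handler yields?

Answer: 3

Step-by-step:
get @ H0 ⇒ 2
put(2) @ H0 ⇒ s:=2
choose[1, 0, 0] @ H1
  branch[0] choose=1:
    H0 returns (1, 2)
    H1 returns [(1, 2)]
  branch[1] choose=0:
    H0 returns (0, 2)
    H1 returns [(0, 2)]
  branch[2] choose=0:
    H0 returns (0, 2)
    H1 returns [(0, 2)]
= [(1, 2), (0, 2), (0, 2)]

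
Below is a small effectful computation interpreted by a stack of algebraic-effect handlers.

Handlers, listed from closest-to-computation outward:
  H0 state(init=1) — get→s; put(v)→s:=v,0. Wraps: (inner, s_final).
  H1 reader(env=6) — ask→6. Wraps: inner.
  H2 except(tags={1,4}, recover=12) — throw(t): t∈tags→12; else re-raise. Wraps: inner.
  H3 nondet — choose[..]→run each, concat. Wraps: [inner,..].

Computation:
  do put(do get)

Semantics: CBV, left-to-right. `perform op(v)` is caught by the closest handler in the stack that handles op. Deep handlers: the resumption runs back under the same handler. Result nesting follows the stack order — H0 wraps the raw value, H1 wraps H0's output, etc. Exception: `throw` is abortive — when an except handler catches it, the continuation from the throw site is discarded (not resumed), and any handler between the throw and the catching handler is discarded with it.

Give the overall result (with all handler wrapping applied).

Step-by-step:
get @ H0 ⇒ 1
put(1) @ H0 ⇒ s:=1
H0 returns (0, 1)
H1 returns (0, 1)
H2 returns (0, 1)
H3 returns [(0, 1)]
= [(0, 1)]

Answer: [(0, 1)]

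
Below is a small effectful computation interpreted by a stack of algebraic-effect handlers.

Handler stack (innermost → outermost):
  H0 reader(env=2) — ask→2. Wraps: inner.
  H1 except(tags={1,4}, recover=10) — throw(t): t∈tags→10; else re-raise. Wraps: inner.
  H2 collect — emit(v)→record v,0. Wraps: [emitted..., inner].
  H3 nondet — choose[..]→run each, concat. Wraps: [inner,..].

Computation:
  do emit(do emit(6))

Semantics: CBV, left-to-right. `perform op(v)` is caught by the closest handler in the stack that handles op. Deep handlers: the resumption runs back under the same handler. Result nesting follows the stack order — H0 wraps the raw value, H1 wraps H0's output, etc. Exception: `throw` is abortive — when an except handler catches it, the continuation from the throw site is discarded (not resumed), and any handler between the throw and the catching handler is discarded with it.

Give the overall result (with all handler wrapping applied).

Answer: [[6, 0, 0]]

Step-by-step:
emit(6) @ H2 ⇒ out+=6
emit(0) @ H2 ⇒ out+=0
H0 returns 0
H1 returns 0
H2 returns [6, 0, 0]
H3 returns [[6, 0, 0]]
= [[6, 0, 0]]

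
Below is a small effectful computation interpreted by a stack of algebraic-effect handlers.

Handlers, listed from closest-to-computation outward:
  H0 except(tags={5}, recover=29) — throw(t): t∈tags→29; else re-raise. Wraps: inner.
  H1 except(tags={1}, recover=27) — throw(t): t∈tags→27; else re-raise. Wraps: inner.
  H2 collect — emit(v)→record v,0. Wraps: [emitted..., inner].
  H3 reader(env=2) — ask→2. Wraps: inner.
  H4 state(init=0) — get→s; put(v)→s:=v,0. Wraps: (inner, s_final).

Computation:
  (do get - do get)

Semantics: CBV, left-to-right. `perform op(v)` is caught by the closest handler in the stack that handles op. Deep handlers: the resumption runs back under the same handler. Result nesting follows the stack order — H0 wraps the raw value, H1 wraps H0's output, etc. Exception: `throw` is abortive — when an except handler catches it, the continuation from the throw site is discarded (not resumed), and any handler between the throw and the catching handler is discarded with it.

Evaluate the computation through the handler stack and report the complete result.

Answer: ([0], 0)

Step-by-step:
get @ H4 ⇒ 0
get @ H4 ⇒ 0
H0 returns 0
H1 returns 0
H2 returns [0]
H3 returns [0]
H4 returns ([0], 0)
= ([0], 0)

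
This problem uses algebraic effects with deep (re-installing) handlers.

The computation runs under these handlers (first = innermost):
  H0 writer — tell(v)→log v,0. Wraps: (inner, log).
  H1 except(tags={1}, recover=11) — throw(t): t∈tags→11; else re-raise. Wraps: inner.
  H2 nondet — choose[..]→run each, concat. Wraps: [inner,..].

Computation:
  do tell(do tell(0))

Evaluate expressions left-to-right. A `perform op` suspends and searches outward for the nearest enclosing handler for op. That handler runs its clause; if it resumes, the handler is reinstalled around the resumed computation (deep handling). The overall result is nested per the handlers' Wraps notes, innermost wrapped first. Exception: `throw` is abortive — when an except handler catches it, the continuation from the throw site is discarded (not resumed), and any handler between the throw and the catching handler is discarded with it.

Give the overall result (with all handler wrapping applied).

Step-by-step:
tell(0) @ H0 ⇒ log+=0
tell(0) @ H0 ⇒ log+=0
H0 returns (0, (0, 0))
H1 returns (0, (0, 0))
H2 returns [(0, (0, 0))]
= [(0, (0, 0))]

Answer: [(0, (0, 0))]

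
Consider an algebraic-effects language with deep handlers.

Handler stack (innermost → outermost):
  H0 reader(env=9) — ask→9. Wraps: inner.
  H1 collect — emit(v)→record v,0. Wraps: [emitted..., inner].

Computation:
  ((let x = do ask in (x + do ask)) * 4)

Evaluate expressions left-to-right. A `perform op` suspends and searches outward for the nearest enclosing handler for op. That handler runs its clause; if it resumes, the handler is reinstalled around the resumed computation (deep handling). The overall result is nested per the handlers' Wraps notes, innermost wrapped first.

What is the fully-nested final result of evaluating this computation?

Answer: [72]

Evaluation trace:
ask @ H0 ⇒ 9
ask @ H0 ⇒ 9
H0 returns 72
H1 returns [72]
= [72]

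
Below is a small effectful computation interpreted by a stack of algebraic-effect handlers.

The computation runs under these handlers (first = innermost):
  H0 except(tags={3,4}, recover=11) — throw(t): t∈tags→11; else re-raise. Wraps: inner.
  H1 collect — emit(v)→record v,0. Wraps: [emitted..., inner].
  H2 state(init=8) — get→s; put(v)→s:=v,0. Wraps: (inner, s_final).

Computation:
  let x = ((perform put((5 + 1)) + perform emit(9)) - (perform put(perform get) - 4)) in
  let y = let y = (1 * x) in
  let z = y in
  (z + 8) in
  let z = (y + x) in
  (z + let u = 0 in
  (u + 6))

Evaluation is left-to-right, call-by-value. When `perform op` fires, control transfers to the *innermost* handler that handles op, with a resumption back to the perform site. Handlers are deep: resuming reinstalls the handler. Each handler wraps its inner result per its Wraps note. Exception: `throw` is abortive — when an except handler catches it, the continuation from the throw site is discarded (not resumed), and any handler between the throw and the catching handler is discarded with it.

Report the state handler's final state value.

Answer: 6

Step-by-step:
put(6) @ H2 ⇒ s:=6
emit(9) @ H1 ⇒ out+=9
get @ H2 ⇒ 6
put(6) @ H2 ⇒ s:=6
H0 returns 22
H1 returns [9, 22]
H2 returns ([9, 22], 6)
= ([9, 22], 6)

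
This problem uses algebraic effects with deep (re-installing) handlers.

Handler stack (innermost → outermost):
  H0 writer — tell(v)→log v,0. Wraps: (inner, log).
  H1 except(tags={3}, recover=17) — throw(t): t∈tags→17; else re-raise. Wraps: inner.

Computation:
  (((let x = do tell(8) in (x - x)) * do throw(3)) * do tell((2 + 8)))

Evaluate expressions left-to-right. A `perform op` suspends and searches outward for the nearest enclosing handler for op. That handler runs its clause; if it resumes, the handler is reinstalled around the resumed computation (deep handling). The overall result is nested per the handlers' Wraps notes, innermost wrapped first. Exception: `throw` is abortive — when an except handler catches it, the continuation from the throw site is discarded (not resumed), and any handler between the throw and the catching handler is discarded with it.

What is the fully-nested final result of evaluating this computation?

Answer: 17

Step-by-step:
tell(8) @ H0 ⇒ log+=8
throw(3) @ H1 caught ⇒ 17
= 17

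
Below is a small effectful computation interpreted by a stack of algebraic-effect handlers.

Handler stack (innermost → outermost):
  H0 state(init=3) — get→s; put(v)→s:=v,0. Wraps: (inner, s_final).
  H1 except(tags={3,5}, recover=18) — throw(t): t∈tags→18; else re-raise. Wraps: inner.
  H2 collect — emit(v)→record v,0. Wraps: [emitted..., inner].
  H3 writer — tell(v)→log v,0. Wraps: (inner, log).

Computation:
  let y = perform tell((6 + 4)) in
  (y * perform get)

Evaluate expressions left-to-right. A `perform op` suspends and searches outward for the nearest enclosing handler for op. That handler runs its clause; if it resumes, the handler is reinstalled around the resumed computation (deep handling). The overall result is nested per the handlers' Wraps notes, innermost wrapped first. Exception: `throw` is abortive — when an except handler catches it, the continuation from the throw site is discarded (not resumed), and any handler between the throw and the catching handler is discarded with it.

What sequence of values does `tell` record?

Working:
tell(10) @ H3 ⇒ log+=10
get @ H0 ⇒ 3
H0 returns (0, 3)
H1 returns (0, 3)
H2 returns [(0, 3)]
H3 returns ([(0, 3)], (10))
= ([(0, 3)], (10))

Answer: (10)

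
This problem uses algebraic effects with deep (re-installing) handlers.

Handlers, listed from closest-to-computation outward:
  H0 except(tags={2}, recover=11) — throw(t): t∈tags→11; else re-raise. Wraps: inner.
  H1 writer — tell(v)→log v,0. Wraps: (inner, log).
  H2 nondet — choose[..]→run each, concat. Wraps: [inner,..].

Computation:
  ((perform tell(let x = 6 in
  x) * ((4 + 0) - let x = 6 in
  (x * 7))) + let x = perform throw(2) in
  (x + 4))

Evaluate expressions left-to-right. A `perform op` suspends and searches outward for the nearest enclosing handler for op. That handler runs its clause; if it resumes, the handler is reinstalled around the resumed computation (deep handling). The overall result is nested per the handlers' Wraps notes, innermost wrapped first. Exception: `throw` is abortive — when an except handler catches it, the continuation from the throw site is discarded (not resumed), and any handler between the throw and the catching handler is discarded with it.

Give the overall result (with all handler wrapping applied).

Evaluation trace:
tell(6) @ H1 ⇒ log+=6
throw(2) @ H0 caught ⇒ 11
H1 returns (11, (6))
H2 returns [(11, (6))]
= [(11, (6))]

Answer: [(11, (6))]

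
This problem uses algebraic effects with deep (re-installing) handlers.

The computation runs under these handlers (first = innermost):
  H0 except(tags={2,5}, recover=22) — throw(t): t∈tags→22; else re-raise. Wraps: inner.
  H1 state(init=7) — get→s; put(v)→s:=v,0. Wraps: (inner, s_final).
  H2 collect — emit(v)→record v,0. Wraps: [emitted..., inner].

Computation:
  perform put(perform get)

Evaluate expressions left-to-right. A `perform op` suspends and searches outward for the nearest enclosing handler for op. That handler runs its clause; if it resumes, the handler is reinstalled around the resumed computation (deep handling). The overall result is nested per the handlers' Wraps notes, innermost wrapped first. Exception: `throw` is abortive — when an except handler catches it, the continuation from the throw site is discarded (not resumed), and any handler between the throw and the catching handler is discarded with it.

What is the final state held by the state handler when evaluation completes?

Working:
get @ H1 ⇒ 7
put(7) @ H1 ⇒ s:=7
H0 returns 0
H1 returns (0, 7)
H2 returns [(0, 7)]
= [(0, 7)]

Answer: 7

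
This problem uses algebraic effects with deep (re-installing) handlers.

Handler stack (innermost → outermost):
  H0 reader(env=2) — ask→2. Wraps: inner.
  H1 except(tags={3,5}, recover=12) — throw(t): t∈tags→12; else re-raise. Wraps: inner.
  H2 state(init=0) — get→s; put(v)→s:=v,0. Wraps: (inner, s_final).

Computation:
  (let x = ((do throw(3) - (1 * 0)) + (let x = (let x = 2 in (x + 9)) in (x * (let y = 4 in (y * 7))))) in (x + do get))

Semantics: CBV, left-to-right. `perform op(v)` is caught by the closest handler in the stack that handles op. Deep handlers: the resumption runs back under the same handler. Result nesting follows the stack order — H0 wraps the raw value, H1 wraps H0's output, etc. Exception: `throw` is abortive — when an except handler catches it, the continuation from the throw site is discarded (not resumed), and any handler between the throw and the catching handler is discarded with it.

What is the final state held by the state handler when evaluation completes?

Answer: 0

Evaluation trace:
throw(3) @ H1 caught ⇒ 12
H2 returns (12, 0)
= (12, 0)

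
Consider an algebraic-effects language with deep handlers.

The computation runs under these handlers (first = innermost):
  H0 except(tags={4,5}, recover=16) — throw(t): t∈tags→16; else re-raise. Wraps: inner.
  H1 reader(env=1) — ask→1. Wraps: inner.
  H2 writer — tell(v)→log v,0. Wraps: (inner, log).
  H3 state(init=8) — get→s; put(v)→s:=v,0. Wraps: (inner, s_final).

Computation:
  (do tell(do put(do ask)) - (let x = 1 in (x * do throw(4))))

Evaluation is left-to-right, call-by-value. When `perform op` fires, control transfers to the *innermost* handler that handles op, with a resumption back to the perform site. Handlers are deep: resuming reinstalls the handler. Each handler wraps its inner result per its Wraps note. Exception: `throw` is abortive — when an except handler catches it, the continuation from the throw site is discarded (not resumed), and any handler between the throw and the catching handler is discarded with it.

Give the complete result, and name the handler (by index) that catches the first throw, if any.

Answer: ((16, (0)), 1) ; first throw caught by: H0

Evaluation trace:
ask @ H1 ⇒ 1
put(1) @ H3 ⇒ s:=1
tell(0) @ H2 ⇒ log+=0
throw(4) @ H0 caught ⇒ 16
H1 returns 16
H2 returns (16, (0))
H3 returns ((16, (0)), 1)
= ((16, (0)), 1)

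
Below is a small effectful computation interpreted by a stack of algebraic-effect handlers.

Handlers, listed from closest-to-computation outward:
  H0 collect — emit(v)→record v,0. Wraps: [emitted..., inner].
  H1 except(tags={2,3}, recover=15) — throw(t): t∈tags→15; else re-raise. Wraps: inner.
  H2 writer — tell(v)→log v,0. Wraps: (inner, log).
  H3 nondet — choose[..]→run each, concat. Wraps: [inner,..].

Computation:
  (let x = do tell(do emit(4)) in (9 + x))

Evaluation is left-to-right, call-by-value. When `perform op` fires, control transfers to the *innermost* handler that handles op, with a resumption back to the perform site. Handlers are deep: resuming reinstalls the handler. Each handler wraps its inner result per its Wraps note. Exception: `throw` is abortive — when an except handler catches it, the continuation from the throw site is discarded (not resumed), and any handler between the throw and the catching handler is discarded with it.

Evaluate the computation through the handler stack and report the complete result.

Answer: [([4, 9], (0))]

Working:
emit(4) @ H0 ⇒ out+=4
tell(0) @ H2 ⇒ log+=0
H0 returns [4, 9]
H1 returns [4, 9]
H2 returns ([4, 9], (0))
H3 returns [([4, 9], (0))]
= [([4, 9], (0))]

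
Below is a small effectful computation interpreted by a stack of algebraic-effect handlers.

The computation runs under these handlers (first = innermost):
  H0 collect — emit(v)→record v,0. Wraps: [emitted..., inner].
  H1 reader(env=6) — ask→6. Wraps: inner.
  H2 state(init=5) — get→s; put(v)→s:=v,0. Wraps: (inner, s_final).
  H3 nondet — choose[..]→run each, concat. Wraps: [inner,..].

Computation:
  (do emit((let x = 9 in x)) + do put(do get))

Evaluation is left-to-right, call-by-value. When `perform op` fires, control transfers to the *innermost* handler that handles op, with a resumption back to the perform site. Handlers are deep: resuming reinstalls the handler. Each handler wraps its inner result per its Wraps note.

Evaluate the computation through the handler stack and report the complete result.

Step-by-step:
emit(9) @ H0 ⇒ out+=9
get @ H2 ⇒ 5
put(5) @ H2 ⇒ s:=5
H0 returns [9, 0]
H1 returns [9, 0]
H2 returns ([9, 0], 5)
H3 returns [([9, 0], 5)]
= [([9, 0], 5)]

Answer: [([9, 0], 5)]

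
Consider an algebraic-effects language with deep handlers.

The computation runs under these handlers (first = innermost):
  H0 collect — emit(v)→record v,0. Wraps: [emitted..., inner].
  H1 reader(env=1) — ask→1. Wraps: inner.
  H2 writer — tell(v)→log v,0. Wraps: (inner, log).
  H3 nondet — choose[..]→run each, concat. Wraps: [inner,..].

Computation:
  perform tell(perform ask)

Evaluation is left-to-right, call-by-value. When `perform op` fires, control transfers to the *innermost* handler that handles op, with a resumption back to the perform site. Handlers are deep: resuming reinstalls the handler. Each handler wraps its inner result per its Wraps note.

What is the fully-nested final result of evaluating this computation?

Answer: [([0], (1))]

Step-by-step:
ask @ H1 ⇒ 1
tell(1) @ H2 ⇒ log+=1
H0 returns [0]
H1 returns [0]
H2 returns ([0], (1))
H3 returns [([0], (1))]
= [([0], (1))]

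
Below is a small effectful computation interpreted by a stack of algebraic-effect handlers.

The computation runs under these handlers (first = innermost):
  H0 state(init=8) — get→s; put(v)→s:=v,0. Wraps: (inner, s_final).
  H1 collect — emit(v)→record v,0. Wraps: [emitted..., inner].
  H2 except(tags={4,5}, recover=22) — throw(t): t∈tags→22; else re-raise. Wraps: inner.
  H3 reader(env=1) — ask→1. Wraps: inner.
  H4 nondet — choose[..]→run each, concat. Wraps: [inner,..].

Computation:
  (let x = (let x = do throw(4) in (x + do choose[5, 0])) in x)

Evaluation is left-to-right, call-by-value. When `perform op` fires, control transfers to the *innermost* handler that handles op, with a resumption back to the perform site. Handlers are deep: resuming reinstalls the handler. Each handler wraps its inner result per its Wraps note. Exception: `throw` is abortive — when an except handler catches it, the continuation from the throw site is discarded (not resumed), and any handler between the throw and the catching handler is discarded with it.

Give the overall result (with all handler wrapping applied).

Working:
throw(4) @ H2 caught ⇒ 22
H3 returns 22
H4 returns [22]
= [22]

Answer: [22]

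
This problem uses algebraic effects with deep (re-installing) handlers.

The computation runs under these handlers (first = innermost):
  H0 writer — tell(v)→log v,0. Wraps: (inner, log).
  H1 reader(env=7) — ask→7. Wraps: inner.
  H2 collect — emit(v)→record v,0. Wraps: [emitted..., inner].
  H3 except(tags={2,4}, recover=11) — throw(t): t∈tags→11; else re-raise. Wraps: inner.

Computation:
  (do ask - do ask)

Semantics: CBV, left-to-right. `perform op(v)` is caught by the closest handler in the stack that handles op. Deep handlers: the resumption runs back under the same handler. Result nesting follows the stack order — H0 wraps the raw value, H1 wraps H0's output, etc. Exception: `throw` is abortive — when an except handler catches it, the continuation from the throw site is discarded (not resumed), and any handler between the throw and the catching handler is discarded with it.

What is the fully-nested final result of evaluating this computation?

Answer: [(0, ())]

Evaluation trace:
ask @ H1 ⇒ 7
ask @ H1 ⇒ 7
H0 returns (0, ())
H1 returns (0, ())
H2 returns [(0, ())]
H3 returns [(0, ())]
= [(0, ())]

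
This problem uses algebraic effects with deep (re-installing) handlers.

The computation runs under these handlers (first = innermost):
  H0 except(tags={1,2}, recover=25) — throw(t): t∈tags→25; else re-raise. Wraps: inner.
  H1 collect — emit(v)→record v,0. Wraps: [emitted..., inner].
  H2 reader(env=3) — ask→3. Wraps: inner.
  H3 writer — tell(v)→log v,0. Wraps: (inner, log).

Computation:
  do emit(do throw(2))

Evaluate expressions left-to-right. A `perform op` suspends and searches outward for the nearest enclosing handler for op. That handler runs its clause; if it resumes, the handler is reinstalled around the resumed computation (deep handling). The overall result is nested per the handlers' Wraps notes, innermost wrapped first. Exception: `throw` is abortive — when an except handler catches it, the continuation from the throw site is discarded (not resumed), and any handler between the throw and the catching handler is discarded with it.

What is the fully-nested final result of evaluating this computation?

Answer: ([25], ())

Working:
throw(2) @ H0 caught ⇒ 25
H1 returns [25]
H2 returns [25]
H3 returns ([25], ())
= ([25], ())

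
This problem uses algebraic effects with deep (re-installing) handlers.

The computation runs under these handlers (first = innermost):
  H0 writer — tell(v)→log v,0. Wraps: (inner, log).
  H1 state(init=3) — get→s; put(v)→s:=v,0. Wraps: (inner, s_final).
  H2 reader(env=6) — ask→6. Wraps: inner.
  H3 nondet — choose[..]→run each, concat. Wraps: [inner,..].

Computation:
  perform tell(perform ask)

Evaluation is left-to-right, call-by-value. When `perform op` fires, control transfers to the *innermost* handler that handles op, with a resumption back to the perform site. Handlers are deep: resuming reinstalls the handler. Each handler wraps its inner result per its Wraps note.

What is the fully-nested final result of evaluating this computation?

Working:
ask @ H2 ⇒ 6
tell(6) @ H0 ⇒ log+=6
H0 returns (0, (6))
H1 returns ((0, (6)), 3)
H2 returns ((0, (6)), 3)
H3 returns [((0, (6)), 3)]
= [((0, (6)), 3)]

Answer: [((0, (6)), 3)]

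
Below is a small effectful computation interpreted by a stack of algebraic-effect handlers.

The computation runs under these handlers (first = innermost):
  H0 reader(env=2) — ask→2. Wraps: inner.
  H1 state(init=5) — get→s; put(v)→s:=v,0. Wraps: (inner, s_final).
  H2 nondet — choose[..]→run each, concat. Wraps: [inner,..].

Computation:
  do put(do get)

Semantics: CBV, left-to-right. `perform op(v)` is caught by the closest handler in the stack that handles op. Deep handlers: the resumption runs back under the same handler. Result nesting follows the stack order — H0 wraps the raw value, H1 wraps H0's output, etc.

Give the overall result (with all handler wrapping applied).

Evaluation trace:
get @ H1 ⇒ 5
put(5) @ H1 ⇒ s:=5
H0 returns 0
H1 returns (0, 5)
H2 returns [(0, 5)]
= [(0, 5)]

Answer: [(0, 5)]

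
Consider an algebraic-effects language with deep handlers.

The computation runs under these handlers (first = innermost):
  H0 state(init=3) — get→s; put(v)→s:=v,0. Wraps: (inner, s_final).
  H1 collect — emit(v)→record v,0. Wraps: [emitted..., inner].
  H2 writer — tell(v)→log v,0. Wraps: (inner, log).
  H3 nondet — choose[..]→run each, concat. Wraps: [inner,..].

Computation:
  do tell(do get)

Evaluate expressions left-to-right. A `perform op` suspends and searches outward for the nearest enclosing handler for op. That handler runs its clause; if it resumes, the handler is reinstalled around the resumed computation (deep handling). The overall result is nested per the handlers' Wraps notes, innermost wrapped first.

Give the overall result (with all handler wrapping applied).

Answer: [([(0, 3)], (3))]

Evaluation trace:
get @ H0 ⇒ 3
tell(3) @ H2 ⇒ log+=3
H0 returns (0, 3)
H1 returns [(0, 3)]
H2 returns ([(0, 3)], (3))
H3 returns [([(0, 3)], (3))]
= [([(0, 3)], (3))]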